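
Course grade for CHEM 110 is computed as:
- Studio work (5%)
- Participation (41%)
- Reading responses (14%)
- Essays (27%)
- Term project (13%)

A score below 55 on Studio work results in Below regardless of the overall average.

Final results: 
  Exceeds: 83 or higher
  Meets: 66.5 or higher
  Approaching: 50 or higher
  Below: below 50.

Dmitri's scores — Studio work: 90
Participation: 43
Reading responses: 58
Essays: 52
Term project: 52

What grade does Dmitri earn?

Studio work score 90 ≥ 55: minimum met.
Weighted total:
  Studio work 90 × 0.05 = 4.5
  Participation 43 × 0.41 = 17.63
  Reading responses 58 × 0.14 = 8.12
  Essays 52 × 0.27 = 14.04
  Term project 52 × 0.13 = 6.76
Sum = 51.05
51.05 is ≥ 50 and < 66.5 → Approaching

Approaching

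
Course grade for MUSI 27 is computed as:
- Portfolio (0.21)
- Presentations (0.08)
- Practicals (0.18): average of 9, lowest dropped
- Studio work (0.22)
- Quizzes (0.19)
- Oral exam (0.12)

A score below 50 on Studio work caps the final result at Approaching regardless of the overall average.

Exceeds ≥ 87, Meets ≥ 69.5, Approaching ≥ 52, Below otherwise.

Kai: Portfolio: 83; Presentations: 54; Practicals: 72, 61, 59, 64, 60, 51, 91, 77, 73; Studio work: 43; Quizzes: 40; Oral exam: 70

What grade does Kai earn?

Approaching

Practicals: drop 51 → average of remaining 8 = 557/8 = 69.625
Studio work score 43 < 50: minimum not met.
Weighted total:
  Portfolio 83 × 0.21 = 17.43
  Presentations 54 × 0.08 = 4.32
  Practicals 69.625 × 0.18 = 12.5325
  Studio work 43 × 0.22 = 9.46
  Quizzes 40 × 0.19 = 7.6
  Oral exam 70 × 0.12 = 8.4
Sum = 59.7425
59.7425 would be Approaching; cap at Approaching applies → Approaching.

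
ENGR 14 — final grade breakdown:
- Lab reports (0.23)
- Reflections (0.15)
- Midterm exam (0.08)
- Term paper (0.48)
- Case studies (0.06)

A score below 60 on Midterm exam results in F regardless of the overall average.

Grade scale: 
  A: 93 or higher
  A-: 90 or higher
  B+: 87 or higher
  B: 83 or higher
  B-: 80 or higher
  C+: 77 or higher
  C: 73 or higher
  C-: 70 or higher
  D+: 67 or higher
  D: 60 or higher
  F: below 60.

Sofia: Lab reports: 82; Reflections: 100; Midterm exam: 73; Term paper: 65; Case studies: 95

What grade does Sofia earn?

Midterm exam score 73 ≥ 60: minimum met.
Weighted total:
  Lab reports 82 × 0.23 = 18.86
  Reflections 100 × 0.15 = 15
  Midterm exam 73 × 0.08 = 5.84
  Term paper 65 × 0.48 = 31.2
  Case studies 95 × 0.06 = 5.7
Sum = 76.6
76.6 is ≥ 73 and < 77 → C

C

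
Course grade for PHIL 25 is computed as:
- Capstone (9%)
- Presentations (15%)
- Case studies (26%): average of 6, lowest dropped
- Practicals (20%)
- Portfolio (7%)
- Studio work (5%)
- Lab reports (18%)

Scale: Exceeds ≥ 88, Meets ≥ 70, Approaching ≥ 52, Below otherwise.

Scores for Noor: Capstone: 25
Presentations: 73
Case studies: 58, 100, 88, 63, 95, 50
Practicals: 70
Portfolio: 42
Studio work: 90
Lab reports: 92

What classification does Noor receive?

Meets

Case studies: drop 50 → average of remaining 5 = 404/5 = 80.8
Weighted total:
  Capstone 25 × 0.09 = 2.25
  Presentations 73 × 0.15 = 10.95
  Case studies 80.8 × 0.26 = 21.008
  Practicals 70 × 0.2 = 14
  Portfolio 42 × 0.07 = 2.94
  Studio work 90 × 0.05 = 4.5
  Lab reports 92 × 0.18 = 16.56
Sum = 72.208
72.208 is ≥ 70 and < 88 → Meets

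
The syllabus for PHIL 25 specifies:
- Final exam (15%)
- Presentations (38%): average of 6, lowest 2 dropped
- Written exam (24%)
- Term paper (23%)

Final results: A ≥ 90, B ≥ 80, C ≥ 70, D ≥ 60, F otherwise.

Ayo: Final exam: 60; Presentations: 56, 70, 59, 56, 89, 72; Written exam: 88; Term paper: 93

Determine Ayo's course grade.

C

Presentations: drop 56, 56 → average of remaining 4 = 290/4 = 72.5
Weighted total:
  Final exam 60 × 0.15 = 9
  Presentations 72.5 × 0.38 = 27.55
  Written exam 88 × 0.24 = 21.12
  Term paper 93 × 0.23 = 21.39
Sum = 79.06
79.06 is ≥ 70 and < 80 → C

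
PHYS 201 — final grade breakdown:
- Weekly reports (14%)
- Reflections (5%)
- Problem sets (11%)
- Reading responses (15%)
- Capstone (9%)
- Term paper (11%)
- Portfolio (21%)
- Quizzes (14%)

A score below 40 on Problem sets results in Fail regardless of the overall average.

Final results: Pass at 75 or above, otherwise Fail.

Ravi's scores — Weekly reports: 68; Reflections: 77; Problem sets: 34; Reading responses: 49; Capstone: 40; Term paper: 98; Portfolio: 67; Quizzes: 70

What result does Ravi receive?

Problem sets score 34 < 40: minimum not met.
Weighted total:
  Weekly reports 68 × 0.14 = 9.52
  Reflections 77 × 0.05 = 3.85
  Problem sets 34 × 0.11 = 3.74
  Reading responses 49 × 0.15 = 7.35
  Capstone 40 × 0.09 = 3.6
  Term paper 98 × 0.11 = 10.78
  Portfolio 67 × 0.21 = 14.07
  Quizzes 70 × 0.14 = 9.8
Sum = 62.71
Because the Problem sets minimum was not met, the result is Fail.

Fail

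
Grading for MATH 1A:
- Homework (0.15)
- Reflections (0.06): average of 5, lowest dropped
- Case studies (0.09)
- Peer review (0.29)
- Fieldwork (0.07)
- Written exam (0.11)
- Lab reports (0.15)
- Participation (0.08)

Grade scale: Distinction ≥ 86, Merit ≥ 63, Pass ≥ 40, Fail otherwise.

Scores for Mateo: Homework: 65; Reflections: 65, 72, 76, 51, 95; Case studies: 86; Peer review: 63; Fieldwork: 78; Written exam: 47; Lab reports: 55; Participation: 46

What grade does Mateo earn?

Reflections: drop 51 → average of remaining 4 = 308/4 = 77
Weighted total:
  Homework 65 × 0.15 = 9.75
  Reflections 77 × 0.06 = 4.62
  Case studies 86 × 0.09 = 7.74
  Peer review 63 × 0.29 = 18.27
  Fieldwork 78 × 0.07 = 5.46
  Written exam 47 × 0.11 = 5.17
  Lab reports 55 × 0.15 = 8.25
  Participation 46 × 0.08 = 3.68
Sum = 62.94
62.94 is ≥ 40 and < 63 → Pass

Pass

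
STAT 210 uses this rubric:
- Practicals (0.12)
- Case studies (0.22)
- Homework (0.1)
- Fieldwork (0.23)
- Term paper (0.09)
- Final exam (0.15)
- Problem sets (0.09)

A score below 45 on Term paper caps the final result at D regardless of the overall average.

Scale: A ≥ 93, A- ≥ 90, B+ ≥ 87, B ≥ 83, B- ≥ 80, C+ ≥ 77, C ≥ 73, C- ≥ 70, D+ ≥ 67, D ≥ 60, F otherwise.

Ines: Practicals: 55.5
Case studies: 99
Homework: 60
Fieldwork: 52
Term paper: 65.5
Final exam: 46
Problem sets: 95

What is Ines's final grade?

D+

Term paper score 65.5 ≥ 45: minimum met.
Weighted total:
  Practicals 55.5 × 0.12 = 6.66
  Case studies 99 × 0.22 = 21.78
  Homework 60 × 0.1 = 6
  Fieldwork 52 × 0.23 = 11.96
  Term paper 65.5 × 0.09 = 5.895
  Final exam 46 × 0.15 = 6.9
  Problem sets 95 × 0.09 = 8.55
Sum = 67.745
67.745 is ≥ 67 and < 70 → D+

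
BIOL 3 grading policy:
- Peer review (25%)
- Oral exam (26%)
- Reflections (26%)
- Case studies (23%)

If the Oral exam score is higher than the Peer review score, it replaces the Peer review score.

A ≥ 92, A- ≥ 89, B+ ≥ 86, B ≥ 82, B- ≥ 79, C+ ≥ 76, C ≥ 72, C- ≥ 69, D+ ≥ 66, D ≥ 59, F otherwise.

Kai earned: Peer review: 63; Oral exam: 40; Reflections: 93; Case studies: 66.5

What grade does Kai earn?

Oral exam (40) ≤ Peer review (63), so Peer review stays at 63.
Weighted total:
  Peer review 63 × 0.25 = 15.75
  Oral exam 40 × 0.26 = 10.4
  Reflections 93 × 0.26 = 24.18
  Case studies 66.5 × 0.23 = 15.295
Sum = 65.625
65.625 is ≥ 59 and < 66 → D

D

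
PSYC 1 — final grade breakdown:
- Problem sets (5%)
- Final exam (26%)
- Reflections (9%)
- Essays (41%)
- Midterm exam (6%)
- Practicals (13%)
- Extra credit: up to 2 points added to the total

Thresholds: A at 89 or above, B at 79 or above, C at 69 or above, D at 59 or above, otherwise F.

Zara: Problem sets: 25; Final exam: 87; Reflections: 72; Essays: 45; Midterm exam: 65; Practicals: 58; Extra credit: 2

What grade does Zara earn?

D

Weighted total:
  Problem sets 25 × 0.05 = 1.25
  Final exam 87 × 0.26 = 22.62
  Reflections 72 × 0.09 = 6.48
  Essays 45 × 0.41 = 18.45
  Midterm exam 65 × 0.06 = 3.9
  Practicals 58 × 0.13 = 7.54
Sum = 60.24
Extra credit: 60.24 + 2 = 62.24
62.24 is ≥ 59 and < 69 → D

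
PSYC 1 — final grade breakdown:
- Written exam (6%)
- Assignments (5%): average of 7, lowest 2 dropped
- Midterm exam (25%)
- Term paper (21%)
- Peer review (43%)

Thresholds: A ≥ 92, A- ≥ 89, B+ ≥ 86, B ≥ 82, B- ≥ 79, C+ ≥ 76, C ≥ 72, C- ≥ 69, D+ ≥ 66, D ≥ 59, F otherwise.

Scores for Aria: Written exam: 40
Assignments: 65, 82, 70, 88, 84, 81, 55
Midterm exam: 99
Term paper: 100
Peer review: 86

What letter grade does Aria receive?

Assignments: drop 55, 65 → average of remaining 5 = 405/5 = 81
Weighted total:
  Written exam 40 × 0.06 = 2.4
  Assignments 81 × 0.05 = 4.05
  Midterm exam 99 × 0.25 = 24.75
  Term paper 100 × 0.21 = 21
  Peer review 86 × 0.43 = 36.98
Sum = 89.18
89.18 is ≥ 89 and < 92 → A-

A-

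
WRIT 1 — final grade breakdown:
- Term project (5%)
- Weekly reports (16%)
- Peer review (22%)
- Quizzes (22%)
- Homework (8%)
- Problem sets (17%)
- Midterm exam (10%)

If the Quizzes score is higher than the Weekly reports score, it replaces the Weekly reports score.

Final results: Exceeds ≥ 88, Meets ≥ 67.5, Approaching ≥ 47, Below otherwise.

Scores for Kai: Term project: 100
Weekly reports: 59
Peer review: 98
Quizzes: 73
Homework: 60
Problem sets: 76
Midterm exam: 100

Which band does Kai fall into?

Quizzes (73) > Weekly reports (59), so Weekly reports counts as 73.
Weighted total:
  Term project 100 × 0.05 = 5
  Weekly reports 73 × 0.16 = 11.68
  Peer review 98 × 0.22 = 21.56
  Quizzes 73 × 0.22 = 16.06
  Homework 60 × 0.08 = 4.8
  Problem sets 76 × 0.17 = 12.92
  Midterm exam 100 × 0.1 = 10
Sum = 82.02
82.02 is ≥ 67.5 and < 88 → Meets

Meets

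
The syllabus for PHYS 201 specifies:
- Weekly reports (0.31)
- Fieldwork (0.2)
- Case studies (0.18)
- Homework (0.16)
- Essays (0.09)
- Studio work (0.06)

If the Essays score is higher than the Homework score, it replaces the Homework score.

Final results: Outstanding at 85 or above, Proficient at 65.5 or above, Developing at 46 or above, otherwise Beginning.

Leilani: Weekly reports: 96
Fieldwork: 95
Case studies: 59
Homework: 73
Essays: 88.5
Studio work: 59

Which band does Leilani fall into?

Outstanding

Essays (88.5) > Homework (73), so Homework counts as 88.5.
Weighted total:
  Weekly reports 96 × 0.31 = 29.76
  Fieldwork 95 × 0.2 = 19
  Case studies 59 × 0.18 = 10.62
  Homework 88.5 × 0.16 = 14.16
  Essays 88.5 × 0.09 = 7.965
  Studio work 59 × 0.06 = 3.54
Sum = 85.045
85.045 ≥ 85 → Outstanding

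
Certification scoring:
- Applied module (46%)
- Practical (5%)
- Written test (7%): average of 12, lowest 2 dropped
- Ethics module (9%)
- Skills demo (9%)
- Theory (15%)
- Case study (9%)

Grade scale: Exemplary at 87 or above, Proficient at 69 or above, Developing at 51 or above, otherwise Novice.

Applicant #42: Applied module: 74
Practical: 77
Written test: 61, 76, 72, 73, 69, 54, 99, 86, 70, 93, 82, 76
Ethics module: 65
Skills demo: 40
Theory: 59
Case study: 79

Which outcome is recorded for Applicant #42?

Developing

Written test: drop 54, 61 → average of remaining 10 = 796/10 = 79.6
Weighted total:
  Applied module 74 × 0.46 = 34.04
  Practical 77 × 0.05 = 3.85
  Written test 79.6 × 0.07 = 5.572
  Ethics module 65 × 0.09 = 5.85
  Skills demo 40 × 0.09 = 3.6
  Theory 59 × 0.15 = 8.85
  Case study 79 × 0.09 = 7.11
Sum = 68.872
68.872 is ≥ 51 and < 69 → Developing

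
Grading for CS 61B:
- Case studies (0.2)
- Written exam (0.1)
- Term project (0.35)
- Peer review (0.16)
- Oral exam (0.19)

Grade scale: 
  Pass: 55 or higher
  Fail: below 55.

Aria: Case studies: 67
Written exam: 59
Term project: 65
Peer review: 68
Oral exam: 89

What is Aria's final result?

Pass

Weighted total:
  Case studies 67 × 0.2 = 13.4
  Written exam 59 × 0.1 = 5.9
  Term project 65 × 0.35 = 22.75
  Peer review 68 × 0.16 = 10.88
  Oral exam 89 × 0.19 = 16.91
Sum = 69.84
69.84 ≥ 55 → Pass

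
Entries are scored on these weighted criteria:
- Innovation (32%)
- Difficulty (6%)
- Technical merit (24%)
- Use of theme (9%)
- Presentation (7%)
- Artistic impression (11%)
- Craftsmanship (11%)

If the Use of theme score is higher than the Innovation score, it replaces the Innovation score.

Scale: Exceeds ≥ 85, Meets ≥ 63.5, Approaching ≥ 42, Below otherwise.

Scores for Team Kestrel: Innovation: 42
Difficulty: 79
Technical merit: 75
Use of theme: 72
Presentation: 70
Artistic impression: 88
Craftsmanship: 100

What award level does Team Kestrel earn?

Use of theme (72) > Innovation (42), so Innovation counts as 72.
Weighted total:
  Innovation 72 × 0.32 = 23.04
  Difficulty 79 × 0.06 = 4.74
  Technical merit 75 × 0.24 = 18
  Use of theme 72 × 0.09 = 6.48
  Presentation 70 × 0.07 = 4.9
  Artistic impression 88 × 0.11 = 9.68
  Craftsmanship 100 × 0.11 = 11
Sum = 77.84
77.84 is ≥ 63.5 and < 85 → Meets

Meets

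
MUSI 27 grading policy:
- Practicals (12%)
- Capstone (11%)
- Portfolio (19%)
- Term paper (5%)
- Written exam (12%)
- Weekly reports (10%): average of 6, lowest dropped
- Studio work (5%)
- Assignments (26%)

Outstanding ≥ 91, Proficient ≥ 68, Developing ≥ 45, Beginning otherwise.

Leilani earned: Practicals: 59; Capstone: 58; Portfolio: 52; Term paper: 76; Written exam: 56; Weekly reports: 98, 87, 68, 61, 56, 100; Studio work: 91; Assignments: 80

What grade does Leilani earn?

Developing

Weekly reports: drop 56 → average of remaining 5 = 414/5 = 82.8
Weighted total:
  Practicals 59 × 0.12 = 7.08
  Capstone 58 × 0.11 = 6.38
  Portfolio 52 × 0.19 = 9.88
  Term paper 76 × 0.05 = 3.8
  Written exam 56 × 0.12 = 6.72
  Weekly reports 82.8 × 0.1 = 8.28
  Studio work 91 × 0.05 = 4.55
  Assignments 80 × 0.26 = 20.8
Sum = 67.49
67.49 is ≥ 45 and < 68 → Developing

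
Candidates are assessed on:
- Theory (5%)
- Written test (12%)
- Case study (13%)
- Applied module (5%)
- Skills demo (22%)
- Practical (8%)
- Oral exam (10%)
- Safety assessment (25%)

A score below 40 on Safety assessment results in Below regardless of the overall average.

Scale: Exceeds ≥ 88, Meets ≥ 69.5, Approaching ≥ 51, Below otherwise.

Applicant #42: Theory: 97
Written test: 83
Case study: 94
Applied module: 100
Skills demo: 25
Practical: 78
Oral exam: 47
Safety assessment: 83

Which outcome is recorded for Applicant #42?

Approaching

Safety assessment score 83 ≥ 40: minimum met.
Weighted total:
  Theory 97 × 0.05 = 4.85
  Written test 83 × 0.12 = 9.96
  Case study 94 × 0.13 = 12.22
  Applied module 100 × 0.05 = 5
  Skills demo 25 × 0.22 = 5.5
  Practical 78 × 0.08 = 6.24
  Oral exam 47 × 0.1 = 4.7
  Safety assessment 83 × 0.25 = 20.75
Sum = 69.22
69.22 is ≥ 51 and < 69.5 → Approaching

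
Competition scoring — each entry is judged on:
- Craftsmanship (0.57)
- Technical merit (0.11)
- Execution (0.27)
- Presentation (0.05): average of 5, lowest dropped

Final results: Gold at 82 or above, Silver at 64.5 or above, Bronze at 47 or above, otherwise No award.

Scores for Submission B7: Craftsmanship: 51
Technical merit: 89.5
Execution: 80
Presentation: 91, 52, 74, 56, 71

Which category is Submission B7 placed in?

Bronze

Presentation: drop 52 → average of remaining 4 = 292/4 = 73
Weighted total:
  Craftsmanship 51 × 0.57 = 29.07
  Technical merit 89.5 × 0.11 = 9.845
  Execution 80 × 0.27 = 21.6
  Presentation 73 × 0.05 = 3.65
Sum = 64.165
64.165 is ≥ 47 and < 64.5 → Bronze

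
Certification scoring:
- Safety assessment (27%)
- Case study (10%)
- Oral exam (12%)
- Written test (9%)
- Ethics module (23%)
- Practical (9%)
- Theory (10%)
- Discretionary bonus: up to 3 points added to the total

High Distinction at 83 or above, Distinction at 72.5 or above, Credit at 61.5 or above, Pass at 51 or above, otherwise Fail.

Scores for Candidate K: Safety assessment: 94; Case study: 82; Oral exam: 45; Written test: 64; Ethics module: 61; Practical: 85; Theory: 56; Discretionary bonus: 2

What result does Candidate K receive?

Weighted total:
  Safety assessment 94 × 0.27 = 25.38
  Case study 82 × 0.1 = 8.2
  Oral exam 45 × 0.12 = 5.4
  Written test 64 × 0.09 = 5.76
  Ethics module 61 × 0.23 = 14.03
  Practical 85 × 0.09 = 7.65
  Theory 56 × 0.1 = 5.6
Sum = 72.02
Discretionary bonus: 72.02 + 2 = 74.02
74.02 is ≥ 72.5 and < 83 → Distinction

Distinction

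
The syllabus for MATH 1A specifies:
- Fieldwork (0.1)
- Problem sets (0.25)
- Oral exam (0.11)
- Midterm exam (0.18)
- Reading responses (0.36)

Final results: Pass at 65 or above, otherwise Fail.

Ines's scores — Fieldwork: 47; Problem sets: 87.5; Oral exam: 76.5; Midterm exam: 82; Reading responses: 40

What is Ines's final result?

Weighted total:
  Fieldwork 47 × 0.1 = 4.7
  Problem sets 87.5 × 0.25 = 21.875
  Oral exam 76.5 × 0.11 = 8.415
  Midterm exam 82 × 0.18 = 14.76
  Reading responses 40 × 0.36 = 14.4
Sum = 64.15
64.15 < 65 → Fail

Fail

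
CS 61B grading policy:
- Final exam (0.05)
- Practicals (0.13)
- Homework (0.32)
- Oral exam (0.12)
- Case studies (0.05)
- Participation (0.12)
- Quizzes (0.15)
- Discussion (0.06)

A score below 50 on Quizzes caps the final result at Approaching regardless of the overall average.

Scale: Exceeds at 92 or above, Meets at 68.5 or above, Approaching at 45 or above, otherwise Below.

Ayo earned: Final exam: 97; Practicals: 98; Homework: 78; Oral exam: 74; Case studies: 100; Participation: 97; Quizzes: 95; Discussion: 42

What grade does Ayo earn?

Quizzes score 95 ≥ 50: minimum met.
Weighted total:
  Final exam 97 × 0.05 = 4.85
  Practicals 98 × 0.13 = 12.74
  Homework 78 × 0.32 = 24.96
  Oral exam 74 × 0.12 = 8.88
  Case studies 100 × 0.05 = 5
  Participation 97 × 0.12 = 11.64
  Quizzes 95 × 0.15 = 14.25
  Discussion 42 × 0.06 = 2.52
Sum = 84.84
84.84 is ≥ 68.5 and < 92 → Meets

Meets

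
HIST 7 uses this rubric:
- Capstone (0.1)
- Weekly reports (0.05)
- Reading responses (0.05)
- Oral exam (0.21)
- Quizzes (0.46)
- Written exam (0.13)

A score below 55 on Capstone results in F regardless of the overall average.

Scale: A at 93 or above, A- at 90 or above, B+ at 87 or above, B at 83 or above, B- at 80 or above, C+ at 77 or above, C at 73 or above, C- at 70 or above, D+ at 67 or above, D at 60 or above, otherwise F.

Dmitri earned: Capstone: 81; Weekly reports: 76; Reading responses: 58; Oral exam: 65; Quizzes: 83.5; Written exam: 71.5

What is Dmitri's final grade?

C

Capstone score 81 ≥ 55: minimum met.
Weighted total:
  Capstone 81 × 0.1 = 8.1
  Weekly reports 76 × 0.05 = 3.8
  Reading responses 58 × 0.05 = 2.9
  Oral exam 65 × 0.21 = 13.65
  Quizzes 83.5 × 0.46 = 38.41
  Written exam 71.5 × 0.13 = 9.295
Sum = 76.155
76.155 is ≥ 73 and < 77 → C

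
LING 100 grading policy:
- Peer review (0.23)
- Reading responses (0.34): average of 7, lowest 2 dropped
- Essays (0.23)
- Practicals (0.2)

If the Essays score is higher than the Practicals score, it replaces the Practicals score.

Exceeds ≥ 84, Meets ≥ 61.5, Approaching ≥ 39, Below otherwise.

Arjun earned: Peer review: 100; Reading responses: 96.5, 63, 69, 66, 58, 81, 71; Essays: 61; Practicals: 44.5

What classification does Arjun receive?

Reading responses: drop 58, 63 → average of remaining 5 = 383.5/5 = 76.7
Essays (61) > Practicals (44.5), so Practicals counts as 61.
Weighted total:
  Peer review 100 × 0.23 = 23
  Reading responses 76.7 × 0.34 = 26.078
  Essays 61 × 0.23 = 14.03
  Practicals 61 × 0.2 = 12.2
Sum = 75.308
75.308 is ≥ 61.5 and < 84 → Meets

Meets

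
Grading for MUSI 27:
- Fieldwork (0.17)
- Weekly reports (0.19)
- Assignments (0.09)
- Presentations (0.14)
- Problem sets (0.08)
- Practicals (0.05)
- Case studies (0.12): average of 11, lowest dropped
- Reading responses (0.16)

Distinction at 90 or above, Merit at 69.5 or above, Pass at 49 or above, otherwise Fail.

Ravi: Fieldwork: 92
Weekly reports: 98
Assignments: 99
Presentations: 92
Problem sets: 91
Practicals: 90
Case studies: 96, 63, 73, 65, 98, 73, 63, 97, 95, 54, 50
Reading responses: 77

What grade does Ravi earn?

Case studies: drop 50 → average of remaining 10 = 777/10 = 77.7
Weighted total:
  Fieldwork 92 × 0.17 = 15.64
  Weekly reports 98 × 0.19 = 18.62
  Assignments 99 × 0.09 = 8.91
  Presentations 92 × 0.14 = 12.88
  Problem sets 91 × 0.08 = 7.28
  Practicals 90 × 0.05 = 4.5
  Case studies 77.7 × 0.12 = 9.324
  Reading responses 77 × 0.16 = 12.32
Sum = 89.474
89.474 is ≥ 69.5 and < 90 → Merit

Merit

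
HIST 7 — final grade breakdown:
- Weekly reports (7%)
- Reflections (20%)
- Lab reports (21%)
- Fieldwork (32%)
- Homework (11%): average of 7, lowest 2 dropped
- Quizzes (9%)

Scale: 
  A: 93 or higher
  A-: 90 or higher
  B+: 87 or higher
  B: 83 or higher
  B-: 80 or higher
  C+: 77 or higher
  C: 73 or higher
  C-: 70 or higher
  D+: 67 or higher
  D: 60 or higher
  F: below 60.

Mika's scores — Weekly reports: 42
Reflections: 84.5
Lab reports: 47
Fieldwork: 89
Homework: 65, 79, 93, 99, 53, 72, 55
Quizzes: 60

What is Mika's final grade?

C-

Homework: drop 53, 55 → average of remaining 5 = 408/5 = 81.6
Weighted total:
  Weekly reports 42 × 0.07 = 2.94
  Reflections 84.5 × 0.2 = 16.9
  Lab reports 47 × 0.21 = 9.87
  Fieldwork 89 × 0.32 = 28.48
  Homework 81.6 × 0.11 = 8.976
  Quizzes 60 × 0.09 = 5.4
Sum = 72.566
72.566 is ≥ 70 and < 73 → C-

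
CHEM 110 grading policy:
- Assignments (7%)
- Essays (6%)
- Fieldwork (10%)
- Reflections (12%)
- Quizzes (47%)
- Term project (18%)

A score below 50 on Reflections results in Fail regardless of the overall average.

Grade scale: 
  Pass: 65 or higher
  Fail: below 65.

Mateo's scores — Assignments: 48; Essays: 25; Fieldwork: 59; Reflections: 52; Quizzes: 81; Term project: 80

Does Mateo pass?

Pass

Reflections score 52 ≥ 50: minimum met.
Weighted total:
  Assignments 48 × 0.07 = 3.36
  Essays 25 × 0.06 = 1.5
  Fieldwork 59 × 0.1 = 5.9
  Reflections 52 × 0.12 = 6.24
  Quizzes 81 × 0.47 = 38.07
  Term project 80 × 0.18 = 14.4
Sum = 69.47
69.47 ≥ 65 → Pass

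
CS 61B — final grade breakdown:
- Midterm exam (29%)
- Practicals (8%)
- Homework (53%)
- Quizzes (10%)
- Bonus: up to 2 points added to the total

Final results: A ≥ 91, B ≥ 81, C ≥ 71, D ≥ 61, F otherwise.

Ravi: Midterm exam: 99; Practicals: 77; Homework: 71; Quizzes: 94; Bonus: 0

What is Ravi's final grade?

Weighted total:
  Midterm exam 99 × 0.29 = 28.71
  Practicals 77 × 0.08 = 6.16
  Homework 71 × 0.53 = 37.63
  Quizzes 94 × 0.1 = 9.4
Sum = 81.9
Bonus: 81.9 + 0 = 81.9
81.9 is ≥ 81 and < 91 → B

B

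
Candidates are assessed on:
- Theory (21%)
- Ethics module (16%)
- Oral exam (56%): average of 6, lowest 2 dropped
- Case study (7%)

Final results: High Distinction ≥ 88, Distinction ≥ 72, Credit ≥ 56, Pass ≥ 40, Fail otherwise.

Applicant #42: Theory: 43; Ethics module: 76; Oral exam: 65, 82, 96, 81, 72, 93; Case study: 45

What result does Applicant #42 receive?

Distinction

Oral exam: drop 65, 72 → average of remaining 4 = 352/4 = 88
Weighted total:
  Theory 43 × 0.21 = 9.03
  Ethics module 76 × 0.16 = 12.16
  Oral exam 88 × 0.56 = 49.28
  Case study 45 × 0.07 = 3.15
Sum = 73.62
73.62 is ≥ 72 and < 88 → Distinction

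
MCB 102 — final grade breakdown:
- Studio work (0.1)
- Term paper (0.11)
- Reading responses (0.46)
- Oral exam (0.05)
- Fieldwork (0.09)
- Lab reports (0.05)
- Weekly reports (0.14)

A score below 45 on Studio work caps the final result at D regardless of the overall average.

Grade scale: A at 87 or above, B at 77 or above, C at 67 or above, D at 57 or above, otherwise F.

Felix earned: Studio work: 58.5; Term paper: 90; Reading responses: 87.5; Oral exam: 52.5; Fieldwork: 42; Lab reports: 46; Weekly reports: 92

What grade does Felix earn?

B

Studio work score 58.5 ≥ 45: minimum met.
Weighted total:
  Studio work 58.5 × 0.1 = 5.85
  Term paper 90 × 0.11 = 9.9
  Reading responses 87.5 × 0.46 = 40.25
  Oral exam 52.5 × 0.05 = 2.625
  Fieldwork 42 × 0.09 = 3.78
  Lab reports 46 × 0.05 = 2.3
  Weekly reports 92 × 0.14 = 12.88
Sum = 77.585
77.585 is ≥ 77 and < 87 → B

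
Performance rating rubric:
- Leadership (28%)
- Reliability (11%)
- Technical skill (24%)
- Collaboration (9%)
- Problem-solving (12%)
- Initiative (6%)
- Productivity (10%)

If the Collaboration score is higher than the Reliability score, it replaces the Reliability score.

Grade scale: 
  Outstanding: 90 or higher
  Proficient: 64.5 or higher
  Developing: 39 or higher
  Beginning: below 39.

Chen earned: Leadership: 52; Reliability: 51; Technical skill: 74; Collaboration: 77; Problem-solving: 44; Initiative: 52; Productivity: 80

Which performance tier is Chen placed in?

Collaboration (77) > Reliability (51), so Reliability counts as 77.
Weighted total:
  Leadership 52 × 0.28 = 14.56
  Reliability 77 × 0.11 = 8.47
  Technical skill 74 × 0.24 = 17.76
  Collaboration 77 × 0.09 = 6.93
  Problem-solving 44 × 0.12 = 5.28
  Initiative 52 × 0.06 = 3.12
  Productivity 80 × 0.1 = 8
Sum = 64.12
64.12 is ≥ 39 and < 64.5 → Developing

Developing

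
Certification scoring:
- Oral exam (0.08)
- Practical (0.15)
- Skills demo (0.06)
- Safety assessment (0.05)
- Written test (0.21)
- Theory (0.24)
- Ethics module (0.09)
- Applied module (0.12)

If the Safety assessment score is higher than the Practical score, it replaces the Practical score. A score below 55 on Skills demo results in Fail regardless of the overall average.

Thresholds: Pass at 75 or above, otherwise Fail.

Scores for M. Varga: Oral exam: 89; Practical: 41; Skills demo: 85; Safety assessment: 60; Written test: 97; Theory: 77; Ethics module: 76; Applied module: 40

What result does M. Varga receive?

Fail

Safety assessment (60) > Practical (41), so Practical counts as 60.
Skills demo score 85 ≥ 55: minimum met.
Weighted total:
  Oral exam 89 × 0.08 = 7.12
  Practical 60 × 0.15 = 9
  Skills demo 85 × 0.06 = 5.1
  Safety assessment 60 × 0.05 = 3
  Written test 97 × 0.21 = 20.37
  Theory 77 × 0.24 = 18.48
  Ethics module 76 × 0.09 = 6.84
  Applied module 40 × 0.12 = 4.8
Sum = 74.71
74.71 < 75 → Fail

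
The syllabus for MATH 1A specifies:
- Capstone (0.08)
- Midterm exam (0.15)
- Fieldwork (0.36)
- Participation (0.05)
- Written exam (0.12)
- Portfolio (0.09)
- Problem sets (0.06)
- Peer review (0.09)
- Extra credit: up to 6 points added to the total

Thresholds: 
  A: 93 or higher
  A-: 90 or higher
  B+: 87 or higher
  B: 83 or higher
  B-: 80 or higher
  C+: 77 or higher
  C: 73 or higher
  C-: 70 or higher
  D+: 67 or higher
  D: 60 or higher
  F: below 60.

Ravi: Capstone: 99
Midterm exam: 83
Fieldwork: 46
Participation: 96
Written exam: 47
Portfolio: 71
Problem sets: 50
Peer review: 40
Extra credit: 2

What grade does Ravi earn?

D

Weighted total:
  Capstone 99 × 0.08 = 7.92
  Midterm exam 83 × 0.15 = 12.45
  Fieldwork 46 × 0.36 = 16.56
  Participation 96 × 0.05 = 4.8
  Written exam 47 × 0.12 = 5.64
  Portfolio 71 × 0.09 = 6.39
  Problem sets 50 × 0.06 = 3
  Peer review 40 × 0.09 = 3.6
Sum = 60.36
Extra credit: 60.36 + 2 = 62.36
62.36 is ≥ 60 and < 67 → D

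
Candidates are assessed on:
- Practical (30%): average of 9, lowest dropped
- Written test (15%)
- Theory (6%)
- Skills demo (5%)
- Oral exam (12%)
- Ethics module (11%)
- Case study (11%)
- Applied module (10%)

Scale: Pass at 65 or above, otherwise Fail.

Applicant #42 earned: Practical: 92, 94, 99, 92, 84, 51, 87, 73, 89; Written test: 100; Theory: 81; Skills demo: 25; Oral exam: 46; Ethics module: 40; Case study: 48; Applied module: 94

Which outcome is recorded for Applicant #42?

Practical: drop 51 → average of remaining 8 = 710/8 = 88.75
Weighted total:
  Practical 88.75 × 0.3 = 26.625
  Written test 100 × 0.15 = 15
  Theory 81 × 0.06 = 4.86
  Skills demo 25 × 0.05 = 1.25
  Oral exam 46 × 0.12 = 5.52
  Ethics module 40 × 0.11 = 4.4
  Case study 48 × 0.11 = 5.28
  Applied module 94 × 0.1 = 9.4
Sum = 72.335
72.335 ≥ 65 → Pass

Pass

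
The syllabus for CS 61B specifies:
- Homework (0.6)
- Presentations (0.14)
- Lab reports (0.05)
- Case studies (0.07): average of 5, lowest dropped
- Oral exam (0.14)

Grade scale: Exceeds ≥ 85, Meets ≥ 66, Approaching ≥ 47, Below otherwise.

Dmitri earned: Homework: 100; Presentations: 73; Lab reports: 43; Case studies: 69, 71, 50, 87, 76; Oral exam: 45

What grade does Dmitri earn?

Meets

Case studies: drop 50 → average of remaining 4 = 303/4 = 75.75
Weighted total:
  Homework 100 × 0.6 = 60
  Presentations 73 × 0.14 = 10.22
  Lab reports 43 × 0.05 = 2.15
  Case studies 75.75 × 0.07 = 5.3025
  Oral exam 45 × 0.14 = 6.3
Sum = 83.9725
83.9725 is ≥ 66 and < 85 → Meets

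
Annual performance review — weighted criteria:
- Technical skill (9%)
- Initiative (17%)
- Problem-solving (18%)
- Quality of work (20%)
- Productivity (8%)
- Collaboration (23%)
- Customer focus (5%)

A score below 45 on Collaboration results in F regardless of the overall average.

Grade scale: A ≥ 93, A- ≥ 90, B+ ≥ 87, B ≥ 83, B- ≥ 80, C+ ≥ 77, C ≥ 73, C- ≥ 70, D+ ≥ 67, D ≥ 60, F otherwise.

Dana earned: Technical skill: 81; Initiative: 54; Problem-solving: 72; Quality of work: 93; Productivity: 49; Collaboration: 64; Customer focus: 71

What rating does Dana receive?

Collaboration score 64 ≥ 45: minimum met.
Weighted total:
  Technical skill 81 × 0.09 = 7.29
  Initiative 54 × 0.17 = 9.18
  Problem-solving 72 × 0.18 = 12.96
  Quality of work 93 × 0.2 = 18.6
  Productivity 49 × 0.08 = 3.92
  Collaboration 64 × 0.23 = 14.72
  Customer focus 71 × 0.05 = 3.55
Sum = 70.22
70.22 is ≥ 70 and < 73 → C-

C-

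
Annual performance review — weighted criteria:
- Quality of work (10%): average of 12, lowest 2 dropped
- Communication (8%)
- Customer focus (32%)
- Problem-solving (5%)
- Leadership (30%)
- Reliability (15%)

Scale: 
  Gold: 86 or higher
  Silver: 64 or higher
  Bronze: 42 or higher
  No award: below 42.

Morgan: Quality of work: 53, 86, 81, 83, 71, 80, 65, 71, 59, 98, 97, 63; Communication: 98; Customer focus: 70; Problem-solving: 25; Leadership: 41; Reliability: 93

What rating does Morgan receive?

Silver

Quality of work: drop 53, 59 → average of remaining 10 = 795/10 = 79.5
Weighted total:
  Quality of work 79.5 × 0.1 = 7.95
  Communication 98 × 0.08 = 7.84
  Customer focus 70 × 0.32 = 22.4
  Problem-solving 25 × 0.05 = 1.25
  Leadership 41 × 0.3 = 12.3
  Reliability 93 × 0.15 = 13.95
Sum = 65.69
65.69 is ≥ 64 and < 86 → Silver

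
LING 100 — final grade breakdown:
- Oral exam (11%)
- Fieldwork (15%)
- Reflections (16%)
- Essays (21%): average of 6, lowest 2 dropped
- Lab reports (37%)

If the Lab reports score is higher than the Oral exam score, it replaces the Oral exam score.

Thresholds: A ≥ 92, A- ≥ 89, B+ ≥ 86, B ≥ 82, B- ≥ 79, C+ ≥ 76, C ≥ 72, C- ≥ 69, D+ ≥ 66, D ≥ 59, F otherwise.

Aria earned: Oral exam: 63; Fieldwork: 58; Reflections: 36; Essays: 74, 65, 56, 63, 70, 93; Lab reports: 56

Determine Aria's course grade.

F

Essays: drop 56, 63 → average of remaining 4 = 302/4 = 75.5
Lab reports (56) ≤ Oral exam (63), so Oral exam stays at 63.
Weighted total:
  Oral exam 63 × 0.11 = 6.93
  Fieldwork 58 × 0.15 = 8.7
  Reflections 36 × 0.16 = 5.76
  Essays 75.5 × 0.21 = 15.855
  Lab reports 56 × 0.37 = 20.72
Sum = 57.965
57.965 < 59 → F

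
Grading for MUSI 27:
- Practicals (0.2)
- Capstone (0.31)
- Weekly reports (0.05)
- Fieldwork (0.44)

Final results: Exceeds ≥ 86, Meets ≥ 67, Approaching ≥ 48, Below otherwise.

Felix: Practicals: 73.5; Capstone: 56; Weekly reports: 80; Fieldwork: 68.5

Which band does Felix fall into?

Approaching

Weighted total:
  Practicals 73.5 × 0.2 = 14.7
  Capstone 56 × 0.31 = 17.36
  Weekly reports 80 × 0.05 = 4
  Fieldwork 68.5 × 0.44 = 30.14
Sum = 66.2
66.2 is ≥ 48 and < 67 → Approaching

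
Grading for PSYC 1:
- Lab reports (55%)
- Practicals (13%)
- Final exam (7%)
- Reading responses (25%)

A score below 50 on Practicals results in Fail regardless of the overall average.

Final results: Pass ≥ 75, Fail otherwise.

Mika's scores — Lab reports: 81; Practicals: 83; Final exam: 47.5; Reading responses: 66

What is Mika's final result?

Practicals score 83 ≥ 50: minimum met.
Weighted total:
  Lab reports 81 × 0.55 = 44.55
  Practicals 83 × 0.13 = 10.79
  Final exam 47.5 × 0.07 = 3.325
  Reading responses 66 × 0.25 = 16.5
Sum = 75.165
75.165 ≥ 75 → Pass

Pass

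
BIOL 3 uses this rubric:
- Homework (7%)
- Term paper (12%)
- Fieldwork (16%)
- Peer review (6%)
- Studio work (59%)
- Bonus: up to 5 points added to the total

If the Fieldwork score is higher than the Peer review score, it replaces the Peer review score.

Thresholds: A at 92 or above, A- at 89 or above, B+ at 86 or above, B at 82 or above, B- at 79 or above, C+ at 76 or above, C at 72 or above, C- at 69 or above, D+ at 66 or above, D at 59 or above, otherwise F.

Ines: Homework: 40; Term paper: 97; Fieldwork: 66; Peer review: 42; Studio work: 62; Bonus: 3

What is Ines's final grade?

Fieldwork (66) > Peer review (42), so Peer review counts as 66.
Weighted total:
  Homework 40 × 0.07 = 2.8
  Term paper 97 × 0.12 = 11.64
  Fieldwork 66 × 0.16 = 10.56
  Peer review 66 × 0.06 = 3.96
  Studio work 62 × 0.59 = 36.58
Sum = 65.54
Bonus: 65.54 + 3 = 68.54
68.54 is ≥ 66 and < 69 → D+

D+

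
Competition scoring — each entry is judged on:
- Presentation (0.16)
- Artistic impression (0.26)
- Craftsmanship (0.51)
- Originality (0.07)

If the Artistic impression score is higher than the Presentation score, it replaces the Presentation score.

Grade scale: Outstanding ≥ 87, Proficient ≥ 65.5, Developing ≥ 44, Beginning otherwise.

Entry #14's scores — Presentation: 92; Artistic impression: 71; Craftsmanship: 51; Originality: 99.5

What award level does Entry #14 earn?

Artistic impression (71) ≤ Presentation (92), so Presentation stays at 92.
Weighted total:
  Presentation 92 × 0.16 = 14.72
  Artistic impression 71 × 0.26 = 18.46
  Craftsmanship 51 × 0.51 = 26.01
  Originality 99.5 × 0.07 = 6.965
Sum = 66.155
66.155 is ≥ 65.5 and < 87 → Proficient

Proficient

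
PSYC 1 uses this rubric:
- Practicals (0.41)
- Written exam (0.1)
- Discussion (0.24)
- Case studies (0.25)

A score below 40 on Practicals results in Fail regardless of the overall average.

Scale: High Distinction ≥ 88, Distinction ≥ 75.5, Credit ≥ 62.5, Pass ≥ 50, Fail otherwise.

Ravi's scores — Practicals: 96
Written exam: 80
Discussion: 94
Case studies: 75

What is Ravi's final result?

Practicals score 96 ≥ 40: minimum met.
Weighted total:
  Practicals 96 × 0.41 = 39.36
  Written exam 80 × 0.1 = 8
  Discussion 94 × 0.24 = 22.56
  Case studies 75 × 0.25 = 18.75
Sum = 88.67
88.67 ≥ 88 → High Distinction

High Distinction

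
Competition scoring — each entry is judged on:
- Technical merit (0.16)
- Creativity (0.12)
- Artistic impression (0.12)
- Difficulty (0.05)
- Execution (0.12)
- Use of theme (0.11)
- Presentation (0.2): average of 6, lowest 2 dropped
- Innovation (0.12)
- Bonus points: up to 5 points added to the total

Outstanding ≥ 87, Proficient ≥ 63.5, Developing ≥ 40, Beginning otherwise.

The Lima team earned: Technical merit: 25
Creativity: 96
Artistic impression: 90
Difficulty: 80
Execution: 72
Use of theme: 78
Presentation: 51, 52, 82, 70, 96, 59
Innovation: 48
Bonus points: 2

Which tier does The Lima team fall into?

Proficient

Presentation: drop 51, 52 → average of remaining 4 = 307/4 = 76.75
Weighted total:
  Technical merit 25 × 0.16 = 4
  Creativity 96 × 0.12 = 11.52
  Artistic impression 90 × 0.12 = 10.8
  Difficulty 80 × 0.05 = 4
  Execution 72 × 0.12 = 8.64
  Use of theme 78 × 0.11 = 8.58
  Presentation 76.75 × 0.2 = 15.35
  Innovation 48 × 0.12 = 5.76
Sum = 68.65
Bonus points: 68.65 + 2 = 70.65
70.65 is ≥ 63.5 and < 87 → Proficient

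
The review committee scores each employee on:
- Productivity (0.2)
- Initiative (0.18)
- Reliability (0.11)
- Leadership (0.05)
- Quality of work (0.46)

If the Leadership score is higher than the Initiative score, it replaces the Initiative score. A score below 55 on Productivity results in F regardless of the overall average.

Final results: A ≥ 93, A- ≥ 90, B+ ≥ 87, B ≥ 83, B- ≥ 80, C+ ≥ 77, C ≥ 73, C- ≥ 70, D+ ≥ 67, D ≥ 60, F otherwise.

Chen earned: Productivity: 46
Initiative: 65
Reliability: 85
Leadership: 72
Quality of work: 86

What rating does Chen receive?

F

Leadership (72) > Initiative (65), so Initiative counts as 72.
Productivity score 46 < 55: minimum not met.
Weighted total:
  Productivity 46 × 0.2 = 9.2
  Initiative 72 × 0.18 = 12.96
  Reliability 85 × 0.11 = 9.35
  Leadership 72 × 0.05 = 3.6
  Quality of work 86 × 0.46 = 39.56
Sum = 74.67
Because the Productivity minimum was not met, the result is F.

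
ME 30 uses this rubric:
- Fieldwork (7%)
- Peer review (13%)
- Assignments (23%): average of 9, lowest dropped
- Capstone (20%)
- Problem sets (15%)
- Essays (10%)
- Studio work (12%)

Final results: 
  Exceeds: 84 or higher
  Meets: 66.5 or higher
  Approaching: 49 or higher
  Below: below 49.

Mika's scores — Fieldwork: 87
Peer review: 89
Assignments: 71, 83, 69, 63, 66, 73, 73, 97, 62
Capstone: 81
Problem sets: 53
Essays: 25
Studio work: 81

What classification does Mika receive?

Meets

Assignments: drop 62 → average of remaining 8 = 595/8 = 74.375
Weighted total:
  Fieldwork 87 × 0.07 = 6.09
  Peer review 89 × 0.13 = 11.57
  Assignments 74.375 × 0.23 = 17.10625
  Capstone 81 × 0.2 = 16.2
  Problem sets 53 × 0.15 = 7.95
  Essays 25 × 0.1 = 2.5
  Studio work 81 × 0.12 = 9.72
Sum = 71.13625
71.13625 is ≥ 66.5 and < 84 → Meets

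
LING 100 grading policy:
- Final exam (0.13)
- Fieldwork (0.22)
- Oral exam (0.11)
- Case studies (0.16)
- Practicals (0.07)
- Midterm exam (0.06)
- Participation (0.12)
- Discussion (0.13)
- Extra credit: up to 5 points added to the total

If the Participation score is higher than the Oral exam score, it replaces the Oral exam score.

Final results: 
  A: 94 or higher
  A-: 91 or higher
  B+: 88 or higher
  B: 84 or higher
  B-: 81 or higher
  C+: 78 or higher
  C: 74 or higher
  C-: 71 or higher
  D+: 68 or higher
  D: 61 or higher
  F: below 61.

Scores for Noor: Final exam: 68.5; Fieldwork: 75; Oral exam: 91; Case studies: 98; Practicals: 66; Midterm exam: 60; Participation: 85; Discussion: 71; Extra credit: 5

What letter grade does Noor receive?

B-

Participation (85) ≤ Oral exam (91), so Oral exam stays at 91.
Weighted total:
  Final exam 68.5 × 0.13 = 8.905
  Fieldwork 75 × 0.22 = 16.5
  Oral exam 91 × 0.11 = 10.01
  Case studies 98 × 0.16 = 15.68
  Practicals 66 × 0.07 = 4.62
  Midterm exam 60 × 0.06 = 3.6
  Participation 85 × 0.12 = 10.2
  Discussion 71 × 0.13 = 9.23
Sum = 78.745
Extra credit: 78.745 + 5 = 83.745
83.745 is ≥ 81 and < 84 → B-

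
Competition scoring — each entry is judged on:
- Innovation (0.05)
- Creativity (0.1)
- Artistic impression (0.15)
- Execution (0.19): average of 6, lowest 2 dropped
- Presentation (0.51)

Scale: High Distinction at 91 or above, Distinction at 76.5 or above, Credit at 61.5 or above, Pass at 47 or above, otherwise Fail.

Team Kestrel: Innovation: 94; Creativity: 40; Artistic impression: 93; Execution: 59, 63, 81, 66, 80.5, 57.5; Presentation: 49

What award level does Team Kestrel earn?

Execution: drop 57.5, 59 → average of remaining 4 = 290.5/4 = 72.625
Weighted total:
  Innovation 94 × 0.05 = 4.7
  Creativity 40 × 0.1 = 4
  Artistic impression 93 × 0.15 = 13.95
  Execution 72.625 × 0.19 = 13.79875
  Presentation 49 × 0.51 = 24.99
Sum = 61.43875
61.43875 is ≥ 47 and < 61.5 → Pass

Pass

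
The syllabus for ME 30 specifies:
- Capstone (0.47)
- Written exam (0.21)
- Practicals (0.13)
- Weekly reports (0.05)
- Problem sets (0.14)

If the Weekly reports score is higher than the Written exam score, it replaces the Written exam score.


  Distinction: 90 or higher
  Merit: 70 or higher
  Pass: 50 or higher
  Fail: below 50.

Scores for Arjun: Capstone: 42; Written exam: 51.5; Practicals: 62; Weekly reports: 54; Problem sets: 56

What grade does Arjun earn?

Fail

Weekly reports (54) > Written exam (51.5), so Written exam counts as 54.
Weighted total:
  Capstone 42 × 0.47 = 19.74
  Written exam 54 × 0.21 = 11.34
  Practicals 62 × 0.13 = 8.06
  Weekly reports 54 × 0.05 = 2.7
  Problem sets 56 × 0.14 = 7.84
Sum = 49.68
49.68 < 50 → Fail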